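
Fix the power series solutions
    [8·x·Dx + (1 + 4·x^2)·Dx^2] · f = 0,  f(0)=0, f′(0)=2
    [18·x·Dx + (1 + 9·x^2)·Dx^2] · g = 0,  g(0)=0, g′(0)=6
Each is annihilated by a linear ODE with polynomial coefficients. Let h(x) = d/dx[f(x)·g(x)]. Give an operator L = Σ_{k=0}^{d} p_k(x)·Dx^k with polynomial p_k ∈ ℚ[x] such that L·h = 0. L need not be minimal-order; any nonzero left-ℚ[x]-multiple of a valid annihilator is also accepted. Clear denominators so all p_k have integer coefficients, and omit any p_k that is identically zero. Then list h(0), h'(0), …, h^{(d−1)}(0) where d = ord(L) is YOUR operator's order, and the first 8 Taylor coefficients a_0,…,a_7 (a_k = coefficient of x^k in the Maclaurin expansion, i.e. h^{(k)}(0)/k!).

f: a_k = 0, 2, 0, -8/3, 0, 32/5, 0, -128/7, …
g: a_k = 0, 6, 0, -18, 0, 486/5, 0, -4374/7, …
f·g: L₀ = L_f ⊗_s L_g, ord ≤ 2·2.
Differentiate: ansatz ord ≤ ord L₀ ⇒ L.
L = (-864·x - 18720·x^3 - 82944·x^5 + 134784·x^7 + 1119744·x^9) + (-52 - 3036·x^2 - 33696·x^4 - 72576·x^6 + 471744·x^8 + 1679616·x^10)·Dx + (-104·x - 2072·x^3 - 11232·x^5 + 13968·x^7 + 269568·x^9 + 559872·x^11)·Dx^2 + (-1 - 26·x^2 - 205·x^4 + 7380·x^8 + 33696·x^10 + 46656·x^12)·Dx^3  (order 3).
h: a_k = 0, 24, 0, -208, 0, 8424/5, 0, -485472/35, …
ICs: h(0) = 0, h′(0) = 24, h′′(0) = 0.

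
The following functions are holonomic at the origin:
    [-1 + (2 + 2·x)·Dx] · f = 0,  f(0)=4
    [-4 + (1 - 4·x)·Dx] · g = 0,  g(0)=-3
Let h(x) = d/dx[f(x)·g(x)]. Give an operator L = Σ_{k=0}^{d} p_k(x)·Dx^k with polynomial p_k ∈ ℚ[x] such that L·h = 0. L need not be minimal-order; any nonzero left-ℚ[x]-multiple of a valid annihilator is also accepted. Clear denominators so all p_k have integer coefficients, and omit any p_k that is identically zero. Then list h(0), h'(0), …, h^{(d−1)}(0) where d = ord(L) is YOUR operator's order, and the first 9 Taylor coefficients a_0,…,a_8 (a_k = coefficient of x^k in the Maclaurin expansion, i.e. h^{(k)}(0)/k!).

L = (143 + 216·x + 48·x^2) + (-18 + 46·x + 96·x^2 + 32·x^3)·Dx  (order 1).
h: a_k = -54, -429, -10305/4, -109905/8, -4396305/64, -42204339/128, -787815021/512, -7202878905/1024, -518607300465/16384, …
ICs: h(0) = -54.

f: a_k = 4, 2, -1/2, 1/4, -5/32, 7/64, -21/256, 33/512, -429/8192, …
g: a_k = -3, -12, -48, -192, -768, -3072, -12288, -49152, -196608, …
h₀=f·g: eliminate ⇒ L₀, order ≤ 1·1.
Differentiate: ansatz ord ≤ ord L₀ ⇒ L.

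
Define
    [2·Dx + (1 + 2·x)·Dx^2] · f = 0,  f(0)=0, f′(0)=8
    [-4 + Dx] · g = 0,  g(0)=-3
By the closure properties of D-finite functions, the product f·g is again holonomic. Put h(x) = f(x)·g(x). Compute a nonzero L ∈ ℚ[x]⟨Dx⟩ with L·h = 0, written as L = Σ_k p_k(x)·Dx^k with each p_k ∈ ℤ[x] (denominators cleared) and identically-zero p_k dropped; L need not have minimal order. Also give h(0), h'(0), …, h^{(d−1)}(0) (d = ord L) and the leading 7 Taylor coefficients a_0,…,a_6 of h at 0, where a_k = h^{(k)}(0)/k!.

L = (8 + 32·x) + (-6 - 16·x)·Dx + (1 + 2·x)·Dx^2  (order 2).
h: a_k = 0, -24, -72, -128, -144, -704/5, -256/3, …
ICs: h(0) = 0, h′(0) = -24.

f: a_k = 0, 8, -8, 32/3, -16, 128/5, -128/3, …
g: a_k = -3, -12, -24, -32, -32, -128/5, -256/15, …
h₀=f·g: eliminate ⇒ L₀, order ≤ 2·1.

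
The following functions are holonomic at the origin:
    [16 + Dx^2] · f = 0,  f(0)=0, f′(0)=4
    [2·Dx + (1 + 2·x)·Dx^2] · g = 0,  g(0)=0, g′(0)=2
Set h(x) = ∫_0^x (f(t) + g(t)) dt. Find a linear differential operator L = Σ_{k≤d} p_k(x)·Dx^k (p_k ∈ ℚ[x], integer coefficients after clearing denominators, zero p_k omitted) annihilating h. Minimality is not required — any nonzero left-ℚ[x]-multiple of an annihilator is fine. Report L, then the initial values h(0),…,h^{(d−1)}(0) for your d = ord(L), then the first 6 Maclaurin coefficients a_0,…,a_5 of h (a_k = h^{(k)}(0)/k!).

L = (160 + 256·x + 256·x^2)·Dx^2 + (48 + 224·x + 384·x^2 + 256·x^3)·Dx^3 + (10 + 16·x + 16·x^2)·Dx^4 + (3 + 14·x + 24·x^2 + 16·x^3)·Dx^5  (order 5).
h: a_k = 0, 0, 3, -2/3, -2, -4/5, …
ICs: h(0) = 0, h′(0) = 0, h′′(0) = 6, h′′′(0) = -4, h′′′′(0) = -48.

f: a_k = 0, 4, 0, -32/3, 0, 128/15, …
g: a_k = 0, 2, -2, 8/3, -4, 32/5, …
h₀=f+g: left-lcm gives L₀, ord ≤ 4.
h=∫₀ˣh₀: take L = L₀·Dx.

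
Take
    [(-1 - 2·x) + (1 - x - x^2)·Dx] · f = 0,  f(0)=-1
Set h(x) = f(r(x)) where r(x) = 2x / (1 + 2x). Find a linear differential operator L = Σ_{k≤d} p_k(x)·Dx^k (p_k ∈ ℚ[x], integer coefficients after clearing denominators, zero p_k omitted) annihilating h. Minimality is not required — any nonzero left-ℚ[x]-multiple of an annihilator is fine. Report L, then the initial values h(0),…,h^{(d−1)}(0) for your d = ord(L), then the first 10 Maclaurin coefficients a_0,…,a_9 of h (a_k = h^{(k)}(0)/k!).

L = (2 + 12·x) + (-1 - 4·x + 8·x^3)·Dx  (order 1).
h: a_k = -1, -2, -4, 0, -16, 32, -128, 384, -1280, 4096, …
ICs: h(0) = -1.

f: a_k = -1, -1, -2, -3, -5, -8, -13, -21, -34, -55, …
f∘r: x↦r, Dx↦Dx/r' in L_f ⇒ L₀.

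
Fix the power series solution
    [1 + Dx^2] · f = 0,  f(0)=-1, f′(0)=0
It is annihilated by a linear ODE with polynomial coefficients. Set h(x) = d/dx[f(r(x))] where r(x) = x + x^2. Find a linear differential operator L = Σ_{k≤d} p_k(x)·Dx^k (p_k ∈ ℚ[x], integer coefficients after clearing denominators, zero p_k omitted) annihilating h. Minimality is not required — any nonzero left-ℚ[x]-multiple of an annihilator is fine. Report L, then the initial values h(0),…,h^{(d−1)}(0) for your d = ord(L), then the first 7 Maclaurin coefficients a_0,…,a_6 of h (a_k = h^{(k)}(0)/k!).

f: a_k = -1, 0, 1/2, 0, -1/24, 0, 1/720, …
Change of var in L_f (x↦r) gives L₀.
h₀' ⇒ L via d/dx closure of L₀.
L = (13 + 8·x + 24·x^2 + 32·x^3 + 16·x^4) + (-6 - 12·x)·Dx + (1 + 4·x + 4·x^2)·Dx^2  (order 2).
h: a_k = 0, 1, 3, 11/6, -5/6, -179/120, -133/120, …
ICs: h(0) = 0, h′(0) = 1.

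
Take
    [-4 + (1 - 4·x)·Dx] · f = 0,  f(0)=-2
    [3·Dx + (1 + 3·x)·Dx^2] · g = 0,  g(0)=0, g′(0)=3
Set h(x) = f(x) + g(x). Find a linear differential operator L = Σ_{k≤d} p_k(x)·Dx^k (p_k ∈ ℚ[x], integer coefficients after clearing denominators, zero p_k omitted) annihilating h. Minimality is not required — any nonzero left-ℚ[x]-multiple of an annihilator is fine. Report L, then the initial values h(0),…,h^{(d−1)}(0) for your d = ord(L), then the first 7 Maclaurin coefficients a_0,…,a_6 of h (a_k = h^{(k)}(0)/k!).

L = (432 + 288·x)·Dx + (78 + 720·x + 576·x^2)·Dx^2 + (-11 - x + 144·x^2 + 144·x^3)·Dx^3  (order 3).
h: a_k = -2, -5, -73/2, -119, -2129/4, -9997/5, -16627/2, …
ICs: h(0) = -2, h′(0) = -5, h′′(0) = -73.

f: a_k = -2, -8, -32, -128, -512, -2048, -8192, …
g: a_k = 0, 3, -9/2, 9, -81/4, 243/5, -243/2, …
Sum ⇒ L₀ = lclm(L_f,L_g) in ℚ(x)⟨Dx⟩.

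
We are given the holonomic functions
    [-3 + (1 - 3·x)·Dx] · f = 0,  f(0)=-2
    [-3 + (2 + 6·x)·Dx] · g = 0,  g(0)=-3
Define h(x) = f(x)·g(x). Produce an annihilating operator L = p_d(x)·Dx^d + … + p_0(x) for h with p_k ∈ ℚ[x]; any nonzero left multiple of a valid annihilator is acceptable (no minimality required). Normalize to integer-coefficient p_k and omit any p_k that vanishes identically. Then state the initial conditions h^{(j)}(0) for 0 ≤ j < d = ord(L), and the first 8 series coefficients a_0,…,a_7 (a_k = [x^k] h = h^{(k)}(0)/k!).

f: a_k = -2, -6, -18, -54, -162, -486, -1458, -4374, …
g: a_k = -3, -9/2, 27/8, -81/16, 1215/128, -5103/256, 45927/1024, -216513/2048, …
h₀=f·g: eliminate ⇒ L₀, order ≤ 1·1.
L = (9 + 9·x) + (-2 + 18·x^2)·Dx  (order 1).
h: a_k = 6, 27, 297/4, 1863/8, 43497/64, 266085/128, 3147093/512, 19099071/1024, …
ICs: h(0) = 6.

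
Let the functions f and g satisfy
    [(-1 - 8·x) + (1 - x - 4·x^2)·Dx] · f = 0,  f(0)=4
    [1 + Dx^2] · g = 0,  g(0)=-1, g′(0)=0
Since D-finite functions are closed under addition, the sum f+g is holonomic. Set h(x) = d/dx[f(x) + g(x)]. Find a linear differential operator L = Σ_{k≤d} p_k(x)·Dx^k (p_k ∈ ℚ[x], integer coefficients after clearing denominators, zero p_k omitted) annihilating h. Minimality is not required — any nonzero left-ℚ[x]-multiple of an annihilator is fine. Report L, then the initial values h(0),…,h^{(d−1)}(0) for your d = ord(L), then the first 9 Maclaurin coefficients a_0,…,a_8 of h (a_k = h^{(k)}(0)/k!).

f: a_k = 4, 4, 20, 36, 116, 260, 724, 1764, 4660, …
g: a_k = -1, 0, 1/2, 0, -1/24, 0, 1/720, 0, -1/40320, …
h₀=f+g: left-lcm gives L₀, ord ≤ 3.
Differentiate: ansatz ord ≤ ord L₀ ⇒ L.
L = (706 + 4324·x + 19178·x^2 + 15080·x^3 + 30400·x^4 + 1152·x^5 + 1536·x^6) + (-55 - 431·x + 153·x^2 + 1009·x^3 + 3620·x^4 + 5904·x^5 + 448·x^6 + 512·x^7)·Dx + (706 + 4324·x + 19178·x^2 + 15080·x^3 + 30400·x^4 + 1152·x^5 + 1536·x^6)·Dx^2 + (-55 - 431·x + 153·x^2 + 1009·x^3 + 3620·x^4 + 5904·x^5 + 448·x^6 + 512·x^7)·Dx^3  (order 3).
h: a_k = 4, 41, 108, 2783/6, 1300, 521281/120, 12348, 187891199/5040, 105444, …
ICs: h(0) = 4, h′(0) = 41, h′′(0) = 216.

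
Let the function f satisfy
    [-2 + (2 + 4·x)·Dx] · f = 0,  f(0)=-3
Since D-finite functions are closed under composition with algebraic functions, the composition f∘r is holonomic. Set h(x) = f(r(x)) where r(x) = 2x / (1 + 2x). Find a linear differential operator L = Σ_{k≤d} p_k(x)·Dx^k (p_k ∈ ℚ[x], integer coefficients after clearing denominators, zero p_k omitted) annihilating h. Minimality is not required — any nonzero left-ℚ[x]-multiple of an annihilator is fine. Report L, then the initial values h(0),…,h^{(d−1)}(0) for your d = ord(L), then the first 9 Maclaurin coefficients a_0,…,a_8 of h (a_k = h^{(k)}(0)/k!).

L = -2 + (1 + 8·x + 12·x^2)·Dx  (order 1).
h: a_k = -3, -6, 18, -60, 222, -900, 3924, -18072, 86670, …
ICs: h(0) = -3.

f: a_k = -3, -3, 3/2, -3/2, 15/8, -21/8, 63/16, -99/16, 1287/128, …
h₀=f(r): pull back L_f along r ⇒ L₀.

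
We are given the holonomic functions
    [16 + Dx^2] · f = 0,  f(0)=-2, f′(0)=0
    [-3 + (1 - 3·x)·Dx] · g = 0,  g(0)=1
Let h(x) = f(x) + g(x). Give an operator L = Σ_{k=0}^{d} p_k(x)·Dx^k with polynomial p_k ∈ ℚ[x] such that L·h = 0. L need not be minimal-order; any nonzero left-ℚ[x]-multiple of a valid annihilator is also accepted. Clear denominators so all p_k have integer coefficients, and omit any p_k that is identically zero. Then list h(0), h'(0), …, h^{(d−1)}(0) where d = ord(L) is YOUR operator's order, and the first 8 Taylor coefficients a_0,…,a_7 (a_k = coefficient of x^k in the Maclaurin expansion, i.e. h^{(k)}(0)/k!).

L = (-1680 + 2304·x - 3456·x^2) + (272 - 1584·x + 3456·x^2 - 3456·x^3)·Dx + (-105 + 144·x - 216·x^2)·Dx^2 + (17 - 99·x + 216·x^2 - 216·x^3)·Dx^3  (order 3).
h: a_k = -1, 3, 25, 27, 179/3, 243, 33317/45, 2187, …
ICs: h(0) = -1, h′(0) = 3, h′′(0) = 50.

f: a_k = -2, 0, 16, 0, -64/3, 0, 512/45, 0, …
g: a_k = 1, 3, 9, 27, 81, 243, 729, 2187, …
f+g: L₀ = lclm(L_f,L_g), ord ≤ 2+1.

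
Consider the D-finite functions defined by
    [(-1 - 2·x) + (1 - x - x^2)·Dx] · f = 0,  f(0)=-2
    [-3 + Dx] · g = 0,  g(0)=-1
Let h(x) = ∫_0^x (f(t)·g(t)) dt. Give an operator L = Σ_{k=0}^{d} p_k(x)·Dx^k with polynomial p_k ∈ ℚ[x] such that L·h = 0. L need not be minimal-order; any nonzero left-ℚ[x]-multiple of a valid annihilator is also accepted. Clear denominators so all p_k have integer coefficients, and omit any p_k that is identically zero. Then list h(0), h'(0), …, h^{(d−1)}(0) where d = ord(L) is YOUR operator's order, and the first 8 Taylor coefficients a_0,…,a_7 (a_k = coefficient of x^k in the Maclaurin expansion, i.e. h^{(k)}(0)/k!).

f: a_k = -2, -2, -4, -6, -10, -16, -26, -42, …
g: a_k = -1, -3, -9/2, -9/2, -27/8, -81/40, -81/80, -243/560, …
f·g: L₀ = L_f ⊗_s L_g, ord ≤ 1·1.
h=∫₀ˣh₀: take L = L₀·Dx.
L = (4 - x - 3·x^2)·Dx + (-1 + x + x^2)·Dx^2  (order 2).
h: a_k = 0, 2, 4, 19/3, 9, 247/20, 509/30, 6623/280, …
ICs: h(0) = 0, h′(0) = 2.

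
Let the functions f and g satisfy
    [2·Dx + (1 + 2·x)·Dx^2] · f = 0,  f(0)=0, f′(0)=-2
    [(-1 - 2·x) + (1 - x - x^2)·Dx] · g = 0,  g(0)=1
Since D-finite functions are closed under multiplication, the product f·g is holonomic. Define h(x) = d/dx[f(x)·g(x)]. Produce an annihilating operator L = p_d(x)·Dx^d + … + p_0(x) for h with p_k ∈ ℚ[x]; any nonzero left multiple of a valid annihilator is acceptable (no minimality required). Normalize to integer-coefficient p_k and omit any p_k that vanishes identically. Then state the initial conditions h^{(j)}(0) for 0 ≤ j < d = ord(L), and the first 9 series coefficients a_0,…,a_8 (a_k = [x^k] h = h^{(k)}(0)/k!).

f: a_k = 0, -2, 2, -8/3, 4, -32/5, 32/3, -128/7, 32, …
g: a_k = 1, 1, 2, 3, 5, 8, 13, 21, 34, …
h₀=f·g: eliminate ⇒ L₀, order ≤ 2·1.
Differentiate: ansatz ord ≤ ord L₀ ⇒ L.
L = (14 + 36·x + 36·x^2) + (1 + 16·x + 42·x^2 + 28·x^3)·Dx + (-1 - 3·x + x^2 + 8·x^3 + 4·x^4)·Dx^2  (order 2).
h: a_k = -2, 0, -14, -8/3, -176/3, -52/5, -3334/15, -416/35, -5678/7, …
ICs: h(0) = -2, h′(0) = 0.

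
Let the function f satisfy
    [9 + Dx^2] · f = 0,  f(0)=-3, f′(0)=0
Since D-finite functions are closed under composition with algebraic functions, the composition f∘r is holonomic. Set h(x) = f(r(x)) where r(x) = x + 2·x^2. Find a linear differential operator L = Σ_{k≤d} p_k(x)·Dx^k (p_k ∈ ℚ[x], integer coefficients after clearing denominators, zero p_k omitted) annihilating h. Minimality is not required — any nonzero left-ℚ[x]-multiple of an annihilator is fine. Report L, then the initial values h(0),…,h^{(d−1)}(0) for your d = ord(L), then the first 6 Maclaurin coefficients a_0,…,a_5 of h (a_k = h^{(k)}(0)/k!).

f: a_k = -3, 0, 27/2, 0, -81/8, 0, …
Change of var in L_f (x↦r) gives L₀.
L = (9 + 108·x + 432·x^2 + 576·x^3) - 4·Dx + (1 + 4·x)·Dx^2  (order 2).
h: a_k = -3, 0, 27/2, 54, 351/8, -81, …
ICs: h(0) = -3, h′(0) = 0.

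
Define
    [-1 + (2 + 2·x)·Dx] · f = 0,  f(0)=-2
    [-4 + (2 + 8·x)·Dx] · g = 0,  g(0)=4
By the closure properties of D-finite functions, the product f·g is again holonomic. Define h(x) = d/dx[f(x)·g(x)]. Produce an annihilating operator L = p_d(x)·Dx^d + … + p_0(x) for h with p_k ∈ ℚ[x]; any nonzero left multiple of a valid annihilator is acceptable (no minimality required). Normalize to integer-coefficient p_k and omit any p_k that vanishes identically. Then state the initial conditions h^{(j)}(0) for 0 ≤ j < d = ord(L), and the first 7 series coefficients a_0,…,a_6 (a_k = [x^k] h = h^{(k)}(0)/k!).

f: a_k = -2, -1, 1/4, -1/8, 5/64, -7/128, 21/512, …
g: a_k = 4, 8, -8, 16, -40, 112, -336, …
Product ⇒ symmetric product L₀, ord ≤ 1.
h₀' ⇒ L via d/dx closure of L₀.
L = -9 + (-10 - 66·x - 120·x^2 - 64·x^3)·Dx  (order 1).
h: a_k = -20, 18, -135/2, 981/4, -28575/32, 210087/64, -3120075/256, …
ICs: h(0) = -20.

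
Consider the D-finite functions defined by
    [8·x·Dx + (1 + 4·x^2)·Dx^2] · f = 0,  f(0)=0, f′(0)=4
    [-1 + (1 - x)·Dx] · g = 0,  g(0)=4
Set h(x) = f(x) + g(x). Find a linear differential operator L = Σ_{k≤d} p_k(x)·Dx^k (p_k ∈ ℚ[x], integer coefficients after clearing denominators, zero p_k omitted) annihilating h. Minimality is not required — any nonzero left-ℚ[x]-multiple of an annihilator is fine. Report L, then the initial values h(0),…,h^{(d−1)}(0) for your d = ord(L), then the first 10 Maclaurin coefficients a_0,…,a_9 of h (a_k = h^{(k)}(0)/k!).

f: a_k = 0, 4, 0, -16/3, 0, 64/5, 0, -256/7, 0, 1024/9, …
g: a_k = 4, 4, 4, 4, 4, 4, 4, 4, 4, 4, …
Weyl lclm of L_f,L_g ⇒ L₀ (ord ≤ 3).
L = (8 - 32·x - 96·x^2)·Dx + (-7 + 8·x + 20·x^2 - 96·x^3)·Dx^2 + (1 + 3·x + 12·x^3 - 16·x^4)·Dx^3  (order 3).
h: a_k = 4, 8, 4, -4/3, 4, 84/5, 4, -228/7, 4, 1060/9, …
ICs: h(0) = 4, h′(0) = 8, h′′(0) = 8.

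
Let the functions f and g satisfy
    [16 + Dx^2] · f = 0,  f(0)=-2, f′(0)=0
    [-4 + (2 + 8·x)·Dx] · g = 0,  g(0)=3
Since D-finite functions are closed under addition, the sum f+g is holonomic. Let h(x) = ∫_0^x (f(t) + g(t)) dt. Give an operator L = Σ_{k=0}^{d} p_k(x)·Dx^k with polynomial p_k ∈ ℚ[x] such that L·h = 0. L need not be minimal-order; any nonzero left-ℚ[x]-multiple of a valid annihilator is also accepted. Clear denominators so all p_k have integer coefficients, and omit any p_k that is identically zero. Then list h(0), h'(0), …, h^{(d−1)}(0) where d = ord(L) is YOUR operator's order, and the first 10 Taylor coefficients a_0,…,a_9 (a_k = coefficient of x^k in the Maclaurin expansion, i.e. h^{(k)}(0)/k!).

L = (-224 - 1024·x - 2048·x^2)·Dx + (48 + 704·x + 3072·x^2 + 4096·x^3)·Dx^2 + (-14 - 64·x - 128·x^2)·Dx^3 + (3 + 44·x + 192·x^2 + 256·x^3)·Dx^4  (order 4).
h: a_k = 0, 1, 3, 10/3, 3, -154/15, 14, -10828/315, 99, -811834/2835, …
ICs: h(0) = 0, h′(0) = 1, h′′(0) = 6, h′′′(0) = 20.

f: a_k = -2, 0, 16, 0, -64/3, 0, 512/45, 0, -1024/315, 0, …
g: a_k = 3, 6, -6, 12, -30, 84, -252, 792, -2574, 8580, …
L₀ := lclm(L_f,L_g); ord L₀ ≤ 2+1.
h=∫₀ˣh₀: take L = L₀·Dx.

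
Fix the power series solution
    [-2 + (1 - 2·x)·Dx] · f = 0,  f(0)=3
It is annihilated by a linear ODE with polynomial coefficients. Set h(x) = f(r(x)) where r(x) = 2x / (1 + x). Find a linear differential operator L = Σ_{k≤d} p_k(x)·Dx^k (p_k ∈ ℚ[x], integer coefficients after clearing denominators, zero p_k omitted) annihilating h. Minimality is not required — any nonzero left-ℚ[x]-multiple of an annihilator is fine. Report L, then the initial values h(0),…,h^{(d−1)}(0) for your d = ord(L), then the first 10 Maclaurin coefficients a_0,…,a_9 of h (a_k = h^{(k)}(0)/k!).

f: a_k = 3, 6, 12, 24, 48, 96, 192, 384, 768, 1536, …
h₀=f(r): pull back L_f along r ⇒ L₀.
L = 4 + (-1 + 2·x + 3·x^2)·Dx  (order 1).
h: a_k = 3, 12, 36, 108, 324, 972, 2916, 8748, 26244, 78732, …
ICs: h(0) = 3.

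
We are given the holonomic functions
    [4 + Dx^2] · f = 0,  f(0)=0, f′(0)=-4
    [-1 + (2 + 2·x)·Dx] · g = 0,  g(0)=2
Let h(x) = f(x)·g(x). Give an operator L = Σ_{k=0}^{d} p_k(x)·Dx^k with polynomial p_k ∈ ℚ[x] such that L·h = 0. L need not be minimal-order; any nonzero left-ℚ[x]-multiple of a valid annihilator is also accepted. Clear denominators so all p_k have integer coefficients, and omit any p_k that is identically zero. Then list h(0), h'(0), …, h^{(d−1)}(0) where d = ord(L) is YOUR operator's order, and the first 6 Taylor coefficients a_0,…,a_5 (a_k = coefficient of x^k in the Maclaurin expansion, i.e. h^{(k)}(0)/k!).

f: a_k = 0, -4, 0, 8/3, 0, -8/15, …
g: a_k = 2, 1, -1/4, 1/8, -5/64, 7/128, …
Sym-product of L_f,L_g gives L₀ (≤ ord 2).
L = (19 + 32·x + 16·x^2) + (-4 - 4·x)·Dx + (4 + 8·x + 4·x^2)·Dx^2  (order 2).
h: a_k = 0, -8, -4, 19/3, 13/6, -341/240, …
ICs: h(0) = 0, h′(0) = -8.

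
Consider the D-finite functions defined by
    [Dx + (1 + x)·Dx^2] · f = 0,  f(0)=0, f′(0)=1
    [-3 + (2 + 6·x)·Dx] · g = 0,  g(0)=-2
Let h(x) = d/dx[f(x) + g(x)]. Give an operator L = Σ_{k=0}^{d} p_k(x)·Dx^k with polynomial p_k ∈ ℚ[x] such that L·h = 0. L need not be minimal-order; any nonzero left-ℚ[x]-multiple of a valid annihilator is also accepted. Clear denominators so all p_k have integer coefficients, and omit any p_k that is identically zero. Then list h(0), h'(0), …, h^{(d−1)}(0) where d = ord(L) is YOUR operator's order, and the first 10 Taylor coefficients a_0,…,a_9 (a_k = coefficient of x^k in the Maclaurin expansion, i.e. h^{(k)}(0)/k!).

L = (-15 + 9·x) + (-19 - 6·x + 45·x^2)·Dx + (-2 - 2·x + 18·x^2 + 18·x^3)·Dx^2  (order 2).
h: a_k = -2, 7/2, -73/8, 389/16, -8377/128, 45671/256, -504173/1024, 2812621/2048, -126627337/32768, 717675059/65536, …
ICs: h(0) = -2, h′(0) = 7/2.

f: a_k = 0, 1, -1/2, 1/3, -1/4, 1/5, -1/6, 1/7, -1/8, 1/9, …
g: a_k = -2, -3, 9/4, -27/8, 405/64, -1701/128, 15309/512, -72171/1024, 2814669/16384, -14073345/32768, …
Weyl lclm of L_f,L_g ⇒ L₀ (ord ≤ 3).
Derive L from L₀ (diff closure).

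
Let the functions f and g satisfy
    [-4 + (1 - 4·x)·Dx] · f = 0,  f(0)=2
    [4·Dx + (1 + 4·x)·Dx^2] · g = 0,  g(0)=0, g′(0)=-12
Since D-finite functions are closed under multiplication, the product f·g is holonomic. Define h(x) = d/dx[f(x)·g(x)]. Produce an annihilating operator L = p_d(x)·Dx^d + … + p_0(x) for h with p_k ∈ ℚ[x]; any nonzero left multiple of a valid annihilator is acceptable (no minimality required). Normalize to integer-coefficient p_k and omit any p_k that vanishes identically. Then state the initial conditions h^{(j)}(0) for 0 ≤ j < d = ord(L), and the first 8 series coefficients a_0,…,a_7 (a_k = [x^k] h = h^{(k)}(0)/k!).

L = 64 + (4 + 80·x)·Dx + (-1 + 16·x^2)·Dx^2  (order 2).
h: a_k = -24, -96, -960, -3584, -24064, -454656/5, -2613248/5, -69861376/35, …
ICs: h(0) = -24, h′(0) = -96.

f: a_k = 2, 8, 32, 128, 512, 2048, 8192, 32768, …
g: a_k = 0, -12, 24, -64, 192, -3072/5, 2048, -49152/7, …
f·g: L₀ = L_f ⊗_s L_g, ord ≤ 1·2.
Derive L from L₀ (diff closure).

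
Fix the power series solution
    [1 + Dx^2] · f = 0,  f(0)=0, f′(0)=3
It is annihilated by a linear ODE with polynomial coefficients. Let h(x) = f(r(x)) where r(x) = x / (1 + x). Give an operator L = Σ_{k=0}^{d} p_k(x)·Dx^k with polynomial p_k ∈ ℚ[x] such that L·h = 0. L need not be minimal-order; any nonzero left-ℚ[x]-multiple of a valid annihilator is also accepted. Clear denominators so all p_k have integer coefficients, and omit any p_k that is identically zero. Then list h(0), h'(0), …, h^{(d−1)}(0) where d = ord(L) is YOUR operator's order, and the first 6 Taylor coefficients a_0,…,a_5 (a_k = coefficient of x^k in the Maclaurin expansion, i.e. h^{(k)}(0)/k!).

L = 1 + (2 + 6·x + 6·x^2 + 2·x^3)·Dx + (1 + 4·x + 6·x^2 + 4·x^3 + x^4)·Dx^2  (order 2).
h: a_k = 0, 3, -3, 5/2, -3/2, 1/40, …
ICs: h(0) = 0, h′(0) = 3.

f: a_k = 0, 3, 0, -1/2, 0, 1/40, …
Change of var in L_f (x↦r) gives L₀.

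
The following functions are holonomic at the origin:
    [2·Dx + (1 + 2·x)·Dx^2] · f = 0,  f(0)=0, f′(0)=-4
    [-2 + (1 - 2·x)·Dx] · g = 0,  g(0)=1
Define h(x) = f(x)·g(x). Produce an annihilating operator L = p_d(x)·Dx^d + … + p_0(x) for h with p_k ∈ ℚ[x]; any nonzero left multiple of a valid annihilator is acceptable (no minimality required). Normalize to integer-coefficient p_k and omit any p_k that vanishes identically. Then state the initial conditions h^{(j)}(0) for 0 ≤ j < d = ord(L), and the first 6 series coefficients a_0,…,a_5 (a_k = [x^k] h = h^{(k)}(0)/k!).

f: a_k = 0, -4, 4, -16/3, 8, -64/5, …
g: a_k = 1, 2, 4, 8, 16, 32, …
Sym-product of L_f,L_g gives L₀ (≤ ord 2).
L = 4 + (2 + 12·x)·Dx + (-1 + 4·x^2)·Dx^2  (order 2).
h: a_k = 0, -4, -4, -40/3, -56/3, -752/15, …
ICs: h(0) = 0, h′(0) = -4.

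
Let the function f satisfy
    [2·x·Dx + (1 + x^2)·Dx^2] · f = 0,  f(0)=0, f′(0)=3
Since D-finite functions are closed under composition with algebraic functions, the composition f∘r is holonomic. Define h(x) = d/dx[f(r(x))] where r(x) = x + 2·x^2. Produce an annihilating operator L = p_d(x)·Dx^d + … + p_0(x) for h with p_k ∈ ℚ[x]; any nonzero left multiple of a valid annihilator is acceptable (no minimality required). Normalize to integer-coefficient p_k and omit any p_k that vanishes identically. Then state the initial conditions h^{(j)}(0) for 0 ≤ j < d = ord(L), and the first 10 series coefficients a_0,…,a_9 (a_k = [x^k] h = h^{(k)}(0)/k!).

L = (-4 + 2·x + 16·x^2 + 48·x^3 + 48·x^4) + (1 + 4·x + x^2 + 8·x^3 + 20·x^4 + 16·x^5)·Dx  (order 1).
h: a_k = 3, 12, -3, -24, -57, -12, 165, 336, 111, -948, …
ICs: h(0) = 3.

f: a_k = 0, 3, 0, -1, 0, 3/5, 0, -3/7, 0, 1/3, …
Substitute x→r, Dx→(1/r')Dx; clear ⇒ L₀.
Differentiate: ansatz ord ≤ ord L₀ ⇒ L.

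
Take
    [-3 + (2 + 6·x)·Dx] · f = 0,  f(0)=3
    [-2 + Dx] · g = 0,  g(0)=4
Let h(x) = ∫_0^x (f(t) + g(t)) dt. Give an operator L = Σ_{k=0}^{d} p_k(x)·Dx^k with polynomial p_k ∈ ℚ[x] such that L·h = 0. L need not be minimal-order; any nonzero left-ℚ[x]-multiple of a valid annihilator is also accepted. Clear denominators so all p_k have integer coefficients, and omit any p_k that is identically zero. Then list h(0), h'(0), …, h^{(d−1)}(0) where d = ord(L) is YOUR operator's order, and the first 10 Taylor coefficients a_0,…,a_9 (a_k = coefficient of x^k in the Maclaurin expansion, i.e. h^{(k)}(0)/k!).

f: a_k = 3, 9/2, -27/8, 81/16, -1215/128, 5103/256, -45927/1024, 216513/2048, -8444007/32768, 42220035/65536, …
g: a_k = 4, 8, 8, 16/3, 8/3, 16/15, 16/45, 32/315, 8/315, 16/2835, …
Sum ⇒ L₀ = lclm(L_f,L_g) in ℚ(x)⟨Dx⟩.
∫: right-multiply L₀ by Dx.
L = (42 + 72·x)·Dx + (-25 - 96·x - 144·x^2)·Dx^2 + (2 + 30·x + 72·x^2)·Dx^3  (order 3).
h: a_k = 0, 7, 25/4, 37/24, 499/192, -2621/1920, 80641/23040, -2050331/322560, 68267131/5160960, -2659600061/92897280, …
ICs: h(0) = 0, h′(0) = 7, h′′(0) = 25/2.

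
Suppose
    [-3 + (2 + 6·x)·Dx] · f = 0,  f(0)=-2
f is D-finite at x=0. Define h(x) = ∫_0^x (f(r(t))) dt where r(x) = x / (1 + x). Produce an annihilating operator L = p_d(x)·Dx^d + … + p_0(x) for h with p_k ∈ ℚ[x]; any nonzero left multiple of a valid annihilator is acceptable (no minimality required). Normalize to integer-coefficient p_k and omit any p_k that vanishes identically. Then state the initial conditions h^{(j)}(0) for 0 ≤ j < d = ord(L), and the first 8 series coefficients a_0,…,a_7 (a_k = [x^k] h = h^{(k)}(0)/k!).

L = -3·Dx + (2 + 10·x + 8·x^2)·Dx^2  (order 2).
h: a_k = 0, -2, -3/2, 7/4, -87/32, 1677/320, -3023/256, 106305/3584, …
ICs: h(0) = 0, h′(0) = -2.

f: a_k = -2, -3, 9/4, -27/8, 405/64, -1701/128, 15309/512, -72171/1024, …
h₀=f(r): pull back L_f along r ⇒ L₀.
Integrate: L := L₀·Dx.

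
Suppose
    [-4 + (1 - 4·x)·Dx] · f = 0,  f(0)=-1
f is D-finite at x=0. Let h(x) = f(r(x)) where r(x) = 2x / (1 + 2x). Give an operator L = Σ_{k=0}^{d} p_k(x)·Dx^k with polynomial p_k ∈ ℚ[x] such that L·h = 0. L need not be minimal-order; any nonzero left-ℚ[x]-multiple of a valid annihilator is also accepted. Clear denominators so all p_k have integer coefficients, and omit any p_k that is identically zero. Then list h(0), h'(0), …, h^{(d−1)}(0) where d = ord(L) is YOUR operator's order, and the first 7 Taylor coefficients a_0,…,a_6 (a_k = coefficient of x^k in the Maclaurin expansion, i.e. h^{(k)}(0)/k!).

f: a_k = -1, -4, -16, -64, -256, -1024, -4096, …
f∘r: x↦r, Dx↦Dx/r' in L_f ⇒ L₀.
L = 8 + (-1 + 4·x + 12·x^2)·Dx  (order 1).
h: a_k = -1, -8, -48, -288, -1728, -10368, -62208, …
ICs: h(0) = -1.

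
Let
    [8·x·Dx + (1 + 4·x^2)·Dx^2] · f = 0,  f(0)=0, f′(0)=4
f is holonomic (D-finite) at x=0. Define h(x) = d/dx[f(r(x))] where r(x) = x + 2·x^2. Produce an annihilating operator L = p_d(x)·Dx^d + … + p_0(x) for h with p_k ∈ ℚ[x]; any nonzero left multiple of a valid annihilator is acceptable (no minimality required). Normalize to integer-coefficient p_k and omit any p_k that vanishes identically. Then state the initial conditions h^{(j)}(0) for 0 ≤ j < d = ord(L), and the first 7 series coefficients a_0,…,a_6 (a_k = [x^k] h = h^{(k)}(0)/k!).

L = (-4 + 8·x + 64·x^2 + 192·x^3 + 192·x^4) + (1 + 4·x + 4·x^2 + 32·x^3 + 80·x^4 + 64·x^5)·Dx  (order 1).
h: a_k = 4, 16, -16, -128, -256, 512, 3328, …
ICs: h(0) = 4.

f: a_k = 0, 4, 0, -16/3, 0, 64/5, 0, …
Change of var in L_f (x↦r) gives L₀.
h=h₀': d/dx-closure on L₀ ⇒ L.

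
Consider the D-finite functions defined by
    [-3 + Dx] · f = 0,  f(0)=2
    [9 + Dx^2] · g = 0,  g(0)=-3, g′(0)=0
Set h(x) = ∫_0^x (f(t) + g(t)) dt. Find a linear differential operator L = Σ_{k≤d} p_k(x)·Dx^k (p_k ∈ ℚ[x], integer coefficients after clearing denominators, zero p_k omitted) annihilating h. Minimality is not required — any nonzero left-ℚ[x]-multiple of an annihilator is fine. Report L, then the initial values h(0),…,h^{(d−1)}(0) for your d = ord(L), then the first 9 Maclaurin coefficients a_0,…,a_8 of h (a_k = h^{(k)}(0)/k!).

f: a_k = 2, 6, 9, 9, 27/4, 81/20, 81/40, 243/280, 729/2240, …
g: a_k = -3, 0, 27/2, 0, -81/8, 0, 243/80, 0, -2187/4480, …
f+g: L₀ = lclm(L_f,L_g), ord ≤ 1+2.
Integrate: L := L₀·Dx.
L = -27·Dx + 9·Dx^2 - 3·Dx^3 + Dx^4  (order 4).
h: a_k = 0, -1, 3, 15/2, 9/4, -27/40, 27/40, 81/112, 243/2240, …
ICs: h(0) = 0, h′(0) = -1, h′′(0) = 6, h′′′(0) = 45.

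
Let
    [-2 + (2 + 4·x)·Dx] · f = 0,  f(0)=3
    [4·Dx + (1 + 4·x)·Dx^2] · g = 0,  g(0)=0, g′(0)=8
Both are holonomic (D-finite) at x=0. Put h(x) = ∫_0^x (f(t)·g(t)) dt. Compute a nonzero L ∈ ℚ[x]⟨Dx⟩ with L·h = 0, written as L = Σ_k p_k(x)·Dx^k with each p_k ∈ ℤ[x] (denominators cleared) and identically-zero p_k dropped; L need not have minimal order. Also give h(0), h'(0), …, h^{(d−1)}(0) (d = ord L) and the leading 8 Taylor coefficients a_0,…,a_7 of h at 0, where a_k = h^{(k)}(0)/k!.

f: a_k = 3, 3, -3/2, 3/2, -15/8, 21/8, -63/16, 99/16, …
g: a_k = 0, 8, -16, 128/3, -128, 2048/5, -4096/3, 32768/7, …
Sym-product of L_f,L_g gives L₀ (≤ ord 2).
h=∫h₀ ⇒ L = L₀·Dx.
L = (-1 + 4·x)·Dx + (2 + 4·x)·Dx^2 + (1 + 8·x + 20·x^2 + 16·x^3)·Dx^3  (order 3).
h: a_k = 0, 0, 12, -8, 17, -44, 3709/30, -12801/35, …
ICs: h(0) = 0, h′(0) = 0, h′′(0) = 24.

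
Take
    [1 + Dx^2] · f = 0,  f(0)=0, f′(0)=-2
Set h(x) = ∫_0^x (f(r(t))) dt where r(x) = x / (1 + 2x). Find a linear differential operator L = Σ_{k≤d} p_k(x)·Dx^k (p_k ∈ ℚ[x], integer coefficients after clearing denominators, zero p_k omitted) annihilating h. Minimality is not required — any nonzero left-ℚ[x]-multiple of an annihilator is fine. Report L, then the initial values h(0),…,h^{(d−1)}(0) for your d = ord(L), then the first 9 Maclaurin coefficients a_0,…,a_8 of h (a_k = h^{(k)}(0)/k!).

f: a_k = 0, -2, 0, 1/3, 0, -1/60, 0, 1/2520, 0, …
L₀ from L_f via x↦r, Dx↦r'^{-1}Dx.
Integrate: L := L₀·Dx.
L = Dx + (4 + 24·x + 48·x^2 + 32·x^3)·Dx^2 + (1 + 8·x + 24·x^2 + 32·x^3 + 16·x^4)·Dx^3  (order 3).
h: a_k = 0, 0, -1, 4/3, -23/12, 14/5, -1441/360, 75/14, -123479/20160, …
ICs: h(0) = 0, h′(0) = 0, h′′(0) = -2.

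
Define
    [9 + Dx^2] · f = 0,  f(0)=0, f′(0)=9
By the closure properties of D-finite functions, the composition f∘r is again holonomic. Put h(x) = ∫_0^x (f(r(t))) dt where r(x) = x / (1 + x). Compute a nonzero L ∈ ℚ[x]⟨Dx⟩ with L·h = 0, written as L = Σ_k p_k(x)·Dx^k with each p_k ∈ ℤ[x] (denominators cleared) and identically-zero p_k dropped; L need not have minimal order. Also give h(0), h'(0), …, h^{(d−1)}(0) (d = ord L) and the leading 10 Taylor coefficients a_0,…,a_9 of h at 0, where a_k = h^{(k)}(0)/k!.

f: a_k = 0, 9, 0, -27/2, 0, 243/40, 0, -729/560, 0, 729/4480, …
Change of var in L_f (x↦r) gives L₀.
∫: right-multiply L₀ by Dx.
L = 9·Dx + (2 + 6·x + 6·x^2 + 2·x^3)·Dx^2 + (1 + 4·x + 6·x^2 + 4·x^3 + x^4)·Dx^3  (order 3).
h: a_k = 0, 0, 9/2, -3, -9/8, 63/10, -879/80, 765/56, -58059/4480, 631/80, …
ICs: h(0) = 0, h′(0) = 0, h′′(0) = 9.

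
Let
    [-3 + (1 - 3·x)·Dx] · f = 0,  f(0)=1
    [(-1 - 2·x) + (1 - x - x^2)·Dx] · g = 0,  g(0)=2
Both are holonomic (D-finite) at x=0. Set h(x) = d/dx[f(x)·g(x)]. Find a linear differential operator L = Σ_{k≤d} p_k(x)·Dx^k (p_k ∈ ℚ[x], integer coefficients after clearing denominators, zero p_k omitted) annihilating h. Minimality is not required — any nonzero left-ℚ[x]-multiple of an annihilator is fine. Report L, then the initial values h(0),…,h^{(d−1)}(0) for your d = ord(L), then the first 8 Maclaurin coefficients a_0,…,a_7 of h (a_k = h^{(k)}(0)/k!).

L = (28 - 66·x - 48·x^2 + 96·x^3 + 108·x^4) + (-4 + 20·x - 15·x^2 - 40·x^3 + 30·x^4 + 27·x^5)·Dx  (order 1).
h: a_k = 8, 56, 270, 1120, 4280, 15564, 54768, 188320, …
ICs: h(0) = 8.

f: a_k = 1, 3, 9, 27, 81, 243, 729, 2187, …
g: a_k = 2, 2, 4, 6, 10, 16, 26, 42, …
Product ⇒ symmetric product L₀, ord ≤ 1.
Derive L from L₀ (diff closure).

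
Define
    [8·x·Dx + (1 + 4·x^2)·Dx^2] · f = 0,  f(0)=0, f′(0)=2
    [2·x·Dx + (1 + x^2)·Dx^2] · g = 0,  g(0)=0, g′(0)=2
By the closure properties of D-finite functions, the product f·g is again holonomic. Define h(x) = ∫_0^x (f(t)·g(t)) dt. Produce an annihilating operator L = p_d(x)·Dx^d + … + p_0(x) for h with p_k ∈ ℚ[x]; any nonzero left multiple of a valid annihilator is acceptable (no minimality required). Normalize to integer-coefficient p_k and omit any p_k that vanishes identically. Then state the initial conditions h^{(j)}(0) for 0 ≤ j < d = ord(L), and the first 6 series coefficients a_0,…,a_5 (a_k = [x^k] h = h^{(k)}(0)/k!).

f: a_k = 0, 2, 0, -8/3, 0, 32/5, …
g: a_k = 0, 2, 0, -2/3, 0, 2/5, …
f·g: L₀ = L_f ⊗_s L_g, ord ≤ 2·2.
h=∫h₀ ⇒ L = L₀·Dx.
L = (-96·x - 800·x^3 - 1024·x^5 + 640·x^7 + 1536·x^9)·Dx^2 + (-20 - 412·x^2 - 1440·x^4 - 896·x^6 + 2240·x^8 + 2304·x^10)·Dx^3 + (-40·x - 280·x^3 - 480·x^5 + 272·x^7 + 1280·x^9 + 768·x^11)·Dx^4 + (-1 - 10·x^2 - 29·x^4 + 116·x^8 + 160·x^10 + 64·x^12)·Dx^5  (order 5).
h: a_k = 0, 0, 0, 4/3, 0, -4/3, …
ICs: h(0) = 0, h′(0) = 0, h′′(0) = 0, h′′′(0) = 8, h′′′′(0) = 0.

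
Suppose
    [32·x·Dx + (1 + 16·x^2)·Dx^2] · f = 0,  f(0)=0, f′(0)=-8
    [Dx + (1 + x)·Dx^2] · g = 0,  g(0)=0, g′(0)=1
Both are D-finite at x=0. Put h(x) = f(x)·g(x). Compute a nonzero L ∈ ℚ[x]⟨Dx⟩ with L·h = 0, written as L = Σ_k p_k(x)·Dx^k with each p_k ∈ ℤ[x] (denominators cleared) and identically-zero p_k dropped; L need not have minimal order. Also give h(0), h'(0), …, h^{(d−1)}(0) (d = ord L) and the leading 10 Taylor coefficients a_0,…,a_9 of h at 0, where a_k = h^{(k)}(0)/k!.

L = (4224 + 8384·x + 204800·x^2 + 531456·x^3 + 491520·x^4 + 212992·x^5 + 262144·x^7)·Dx + (4098 + 28864·x + 258368·x^2 + 1045504·x^3 + 1798144·x^4 + 1523712·x^5 + 573440·x^6 + 786432·x^7 + 917504·x^8)·Dx^2 + (132 + 8644·x + 37632·x^2 + 196032·x^3 + 614400·x^4 + 955392·x^5 + 786432·x^6 + 540672·x^7 + 786432·x^8 + 524288·x^9)·Dx^3 + (65 + 258·x + 2497·x^2 + 8576·x^3 + 30336·x^4 + 76800·x^5 + 118272·x^6 + 98304·x^7 + 98304·x^8 + 131072·x^9 + 65536·x^10)·Dx^4  (order 4).
h: a_k = 0, 0, -8, 4, 40, -58/3, -17864/45, 2932/15, 4552, -706949/315, …
ICs: h(0) = 0, h′(0) = 0, h′′(0) = -16, h′′′(0) = 24.

f: a_k = 0, -8, 0, 128/3, 0, -2048/5, 0, 32768/7, 0, -524288/9, …
g: a_k = 0, 1, -1/2, 1/3, -1/4, 1/5, -1/6, 1/7, -1/8, 1/9, …
f·g: L₀ = L_f ⊗_s L_g, ord ≤ 2·2.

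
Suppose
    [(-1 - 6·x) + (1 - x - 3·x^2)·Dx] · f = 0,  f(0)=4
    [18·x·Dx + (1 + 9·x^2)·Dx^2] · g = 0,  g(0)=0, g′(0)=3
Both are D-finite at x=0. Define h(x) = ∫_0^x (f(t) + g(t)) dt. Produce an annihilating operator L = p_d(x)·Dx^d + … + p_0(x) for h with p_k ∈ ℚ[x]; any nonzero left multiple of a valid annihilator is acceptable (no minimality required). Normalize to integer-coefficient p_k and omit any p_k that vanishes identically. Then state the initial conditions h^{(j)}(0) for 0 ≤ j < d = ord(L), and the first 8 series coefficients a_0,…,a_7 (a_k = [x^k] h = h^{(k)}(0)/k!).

L = (-72 + 288·x + 4428·x^2 + 9720·x^3 + 33534·x^4 + 13122·x^6)·Dx^2 + (30 + 180·x + 144·x^2 + 1728·x^3 + 9153·x^4 + 23814·x^5 + 2187·x^6 + 13122·x^7)·Dx^3 + (-4 - 14·x - 114·x^2 + 36·x^3 - 459·x^4 + 1539·x^5 + 2430·x^6 + 729·x^7 + 2187·x^8)·Dx^4  (order 4).
h: a_k = 0, 4, 7/2, 16/3, 19/4, 76/5, 1043/30, 388/7, …
ICs: h(0) = 0, h′(0) = 4, h′′(0) = 7, h′′′(0) = 32.

f: a_k = 4, 4, 16, 28, 76, 160, 388, 868, …
g: a_k = 0, 3, 0, -9, 0, 243/5, 0, -2187/7, …
L₀ := lclm(L_f,L_g); ord L₀ ≤ 1+2.
Integrate: L := L₀·Dx.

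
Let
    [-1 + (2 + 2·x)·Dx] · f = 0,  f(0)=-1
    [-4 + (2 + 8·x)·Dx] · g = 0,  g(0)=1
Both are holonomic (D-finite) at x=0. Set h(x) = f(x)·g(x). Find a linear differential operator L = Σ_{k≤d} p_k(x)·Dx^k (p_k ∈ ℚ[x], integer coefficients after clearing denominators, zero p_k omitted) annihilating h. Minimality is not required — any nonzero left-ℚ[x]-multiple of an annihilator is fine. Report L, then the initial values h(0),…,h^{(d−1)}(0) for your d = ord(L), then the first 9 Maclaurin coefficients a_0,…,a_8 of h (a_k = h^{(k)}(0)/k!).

L = (-5 - 8·x) + (2 + 10·x + 8·x^2)·Dx  (order 1).
h: a_k = -1, -5/2, 9/8, -45/16, 981/128, -5715/256, 70029/1024, -445725/2048, 23369805/32768, …
ICs: h(0) = -1.

f: a_k = -1, -1/2, 1/8, -1/16, 5/128, -7/256, 21/1024, -33/2048, 429/32768, …
g: a_k = 1, 2, -2, 4, -10, 28, -84, 264, -858, …
h₀=f·g: eliminate ⇒ L₀, order ≤ 1·1.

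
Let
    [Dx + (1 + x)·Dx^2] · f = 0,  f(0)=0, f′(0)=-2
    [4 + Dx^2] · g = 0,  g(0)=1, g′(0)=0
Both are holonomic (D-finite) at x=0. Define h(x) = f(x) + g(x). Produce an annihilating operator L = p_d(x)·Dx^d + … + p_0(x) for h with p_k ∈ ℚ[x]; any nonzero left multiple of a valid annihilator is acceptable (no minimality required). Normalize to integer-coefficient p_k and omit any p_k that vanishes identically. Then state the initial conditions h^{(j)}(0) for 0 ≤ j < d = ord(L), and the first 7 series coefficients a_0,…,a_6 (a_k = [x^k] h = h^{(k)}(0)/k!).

f: a_k = 0, -2, 1, -2/3, 1/2, -2/5, 1/3, …
g: a_k = 1, 0, -2, 0, 2/3, 0, -4/45, …
h₀=f+g: left-lcm gives L₀, ord ≤ 4.
L = (20 + 16·x + 8·x^2)·Dx + (12 + 28·x + 24·x^2 + 8·x^3)·Dx^2 + (5 + 4·x + 2·x^2)·Dx^3 + (3 + 7·x + 6·x^2 + 2·x^3)·Dx^4  (order 4).
h: a_k = 1, -2, -1, -2/3, 7/6, -2/5, 11/45, …
ICs: h(0) = 1, h′(0) = -2, h′′(0) = -2, h′′′(0) = -4.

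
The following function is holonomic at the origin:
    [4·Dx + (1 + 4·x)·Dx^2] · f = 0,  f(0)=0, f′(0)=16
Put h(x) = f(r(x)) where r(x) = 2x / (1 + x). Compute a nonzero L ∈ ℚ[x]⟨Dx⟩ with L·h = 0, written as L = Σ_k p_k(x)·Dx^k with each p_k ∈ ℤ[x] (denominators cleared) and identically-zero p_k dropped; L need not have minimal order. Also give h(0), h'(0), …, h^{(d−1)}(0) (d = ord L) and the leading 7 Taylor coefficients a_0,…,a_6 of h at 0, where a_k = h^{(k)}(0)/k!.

f: a_k = 0, 16, -32, 256/3, -256, 4096/5, -8192/3, …
h₀=f(r): pull back L_f along r ⇒ L₀.
L = (10 + 18·x)·Dx + (1 + 10·x + 9·x^2)·Dx^2  (order 2).
h: a_k = 0, 32, -160, 2912/3, -6560, 236192/5, -1062880/3, …
ICs: h(0) = 0, h′(0) = 32.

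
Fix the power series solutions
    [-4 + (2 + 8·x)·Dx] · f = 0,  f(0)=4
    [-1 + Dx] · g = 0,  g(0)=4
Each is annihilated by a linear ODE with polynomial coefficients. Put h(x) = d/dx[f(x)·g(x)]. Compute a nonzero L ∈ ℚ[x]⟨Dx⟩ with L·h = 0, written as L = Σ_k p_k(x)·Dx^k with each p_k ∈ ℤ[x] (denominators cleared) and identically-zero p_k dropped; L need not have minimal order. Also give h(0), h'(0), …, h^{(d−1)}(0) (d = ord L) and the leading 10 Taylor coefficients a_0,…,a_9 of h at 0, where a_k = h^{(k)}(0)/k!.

f: a_k = 4, 8, -8, 16, -40, 112, -336, 1056, -3432, 11440, …
g: a_k = 4, 4, 2, 2/3, 1/6, 1/30, 1/180, 1/1260, 1/10080, 1/90720, …
Product ⇒ symmetric product L₀, ord ≤ 1.
Differentiate: ansatz ord ≤ ord L₀ ⇒ L.
L = (1 + 24·x + 16·x^2) + (-3 - 16·x - 16·x^2)·Dx  (order 1).
h: a_k = 48, 16, 152, -424, 4742/3, -86974/15, 323377/15, -25470911/315, 769700611/2520, -8772357653/7560, …
ICs: h(0) = 48.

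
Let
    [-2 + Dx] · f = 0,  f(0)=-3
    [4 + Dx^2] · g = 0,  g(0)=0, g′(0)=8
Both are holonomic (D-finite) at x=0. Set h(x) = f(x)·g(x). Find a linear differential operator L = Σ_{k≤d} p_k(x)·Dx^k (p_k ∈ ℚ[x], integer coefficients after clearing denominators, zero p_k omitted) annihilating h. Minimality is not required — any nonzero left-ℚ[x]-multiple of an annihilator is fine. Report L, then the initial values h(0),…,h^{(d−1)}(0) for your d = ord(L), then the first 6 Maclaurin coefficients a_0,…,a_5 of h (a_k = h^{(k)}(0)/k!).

L = 8 - 4·Dx + Dx^2  (order 2).
h: a_k = 0, -24, -48, -32, 0, 64/5, …
ICs: h(0) = 0, h′(0) = -24.

f: a_k = -3, -6, -6, -4, -2, -4/5, …
g: a_k = 0, 8, 0, -16/3, 0, 16/15, …
f·g: L₀ = L_f ⊗_s L_g, ord ≤ 1·2.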